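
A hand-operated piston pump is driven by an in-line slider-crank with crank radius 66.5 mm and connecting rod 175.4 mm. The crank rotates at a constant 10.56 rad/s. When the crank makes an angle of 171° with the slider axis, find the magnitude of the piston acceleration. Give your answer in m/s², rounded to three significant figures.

4.64

ω = 10.56 rad/s
x(θ) = r cosθ + √(L² − r² sin²θ); with ω constant, a = ω²·d²x/dθ².
d²x/dθ² = −r cosθ − r²(cos2θ)/√u − r⁴ sin²2θ/(4u^{3/2}),  u = L² − r² sin²θ = 0.0306569 m².
Substituting r = 0.0665 m, L = 0.1754 m, θ = 171°: d²x/dθ² = +0.041574 m.
a = ω²·d²x/dθ² = (10.56)²·(+0.041574) = +4.636 m/s²;  |a| = 4.636 m/s².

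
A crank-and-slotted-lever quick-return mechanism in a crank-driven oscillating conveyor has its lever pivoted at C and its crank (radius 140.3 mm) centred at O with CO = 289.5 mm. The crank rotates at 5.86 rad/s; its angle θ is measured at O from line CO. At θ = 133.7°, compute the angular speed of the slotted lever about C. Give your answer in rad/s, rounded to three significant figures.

ω = 5.86 rad/s
Crank pin A relative to C: A = (d + r cosθ, r sinθ); lever angle φ = atan2(r sinθ, d + r cosθ).
Differentiating tanφ: φ̇ = rω(d cosθ + r)/(d² + r² + 2dr cosθ).
d² + r² + 2dr cosθ = |CA|² = 0.0473714 m²;  d cosθ + r = -0.05971 m.
|ω_lever| = |0.1403·5.86·-0.05971| / 0.0473714 = 1.0363 rad/s.

1.04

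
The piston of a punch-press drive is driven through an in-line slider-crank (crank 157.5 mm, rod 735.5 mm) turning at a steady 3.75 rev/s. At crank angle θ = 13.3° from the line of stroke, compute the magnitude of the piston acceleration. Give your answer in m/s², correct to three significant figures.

ω = 2π·3.75 = 23.56 rad/s
x(θ) = r cosθ + √(L² − r² sin²θ); with ω constant, a = ω²·d²x/dθ².
d²x/dθ² = −r cosθ − r²(cos2θ)/√u − r⁴ sin²2θ/(4u^{3/2}),  u = L² − r² sin²θ = 0.539647 m².
Substituting r = 0.1575 m, L = 0.7355 m, θ = 13.3°: d²x/dθ² = -0.18355 m.
a = ω²·d²x/dθ² = (23.56)²·(-0.18355) = -101.9 m/s²;  |a| = 101.9 m/s².

102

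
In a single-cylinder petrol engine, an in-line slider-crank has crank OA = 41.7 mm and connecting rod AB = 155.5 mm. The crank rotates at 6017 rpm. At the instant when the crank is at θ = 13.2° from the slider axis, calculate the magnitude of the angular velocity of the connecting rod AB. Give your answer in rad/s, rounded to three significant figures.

165

ω = 630.1 rad/s (converted from 6017 rpm).
The rod makes angle φ with the slider axis where L sinφ = r sinθ; differentiating, L cosφ·φ̇ = r ω cosθ.
L cosφ = √(L² − r² sin²θ) = 0.15521 m.
|ω_rod| = r ω |cosθ| / √(L² − r² sin²θ) = 0.0417·630.1·0.97358/0.15521 = 164.82 rad/s.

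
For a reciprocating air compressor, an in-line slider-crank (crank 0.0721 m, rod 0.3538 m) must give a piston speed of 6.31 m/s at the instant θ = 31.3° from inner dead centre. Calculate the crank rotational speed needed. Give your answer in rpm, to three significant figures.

1370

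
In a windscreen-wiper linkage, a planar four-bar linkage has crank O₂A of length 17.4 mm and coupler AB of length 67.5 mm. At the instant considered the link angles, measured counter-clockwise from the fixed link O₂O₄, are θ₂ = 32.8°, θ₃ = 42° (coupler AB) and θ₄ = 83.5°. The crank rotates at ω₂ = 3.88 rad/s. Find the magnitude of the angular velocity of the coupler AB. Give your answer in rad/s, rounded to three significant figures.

1.17

ω₂ = 3.88 rad/s
Differentiating the loop-closure r₂e^{iθ₂}+r₃e^{iθ₃}=r₁+r₄e^{iθ₄} gives r₂ω₂e^{iθ₂}+r₃ω₃e^{iθ₃}=r₄ω₄e^{iθ₄}.
Eliminating the other unknown: ω₃ = r₂ω₂ sin(θ₄−θ₂) / [r₃ sin(θ₃−θ₄)].
Numerator sine = +0.77384; denominator sine = -0.66262.
Result = 0.0174·3.88·(+0.77384) / (0.0675·(-0.66262)) = -1.1681 rad/s; magnitude 1.1681 rad/s.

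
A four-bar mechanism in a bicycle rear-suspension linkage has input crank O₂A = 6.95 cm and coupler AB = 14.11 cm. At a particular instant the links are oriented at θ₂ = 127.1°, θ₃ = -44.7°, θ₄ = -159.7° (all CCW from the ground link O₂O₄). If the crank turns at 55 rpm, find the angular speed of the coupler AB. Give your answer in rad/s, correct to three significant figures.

ω₂ = 5.76 rad/s (from 55 rpm).
Differentiating the loop-closure r₂e^{iθ₂}+r₃e^{iθ₃}=r₁+r₄e^{iθ₄} gives r₂ω₂e^{iθ₂}+r₃ω₃e^{iθ₃}=r₄ω₄e^{iθ₄}.
Eliminating the other unknown: ω₃ = r₂ω₂ sin(θ₄−θ₂) / [r₃ sin(θ₃−θ₄)].
Numerator sine = +0.95732; denominator sine = +0.90631.
Result = 0.0695·5.76·(+0.95732) / (0.1411·(+0.90631)) = +2.9966 rad/s; magnitude 2.9966 rad/s.

3.00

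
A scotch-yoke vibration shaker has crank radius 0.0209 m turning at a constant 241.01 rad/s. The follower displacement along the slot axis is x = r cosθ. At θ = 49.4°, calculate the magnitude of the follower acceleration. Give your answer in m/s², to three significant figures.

790

ω = 241 rad/s
x = r cosθ ⇒ ẍ = −rω² cosθ (ω constant).
|a| = rω²|cosθ| = 0.0209·(241)²·|cos 49.4°| = 790.04 m/s².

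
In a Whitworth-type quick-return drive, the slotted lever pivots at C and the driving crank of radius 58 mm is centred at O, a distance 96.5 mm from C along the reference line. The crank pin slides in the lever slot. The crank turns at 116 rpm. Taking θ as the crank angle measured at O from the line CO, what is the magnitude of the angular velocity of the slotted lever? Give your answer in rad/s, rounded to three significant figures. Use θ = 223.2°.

1.93

ω = 12.15 rad/s (from 116 rpm).
Crank pin A relative to C: A = (d + r cosθ, r sinθ); lever angle φ = atan2(r sinθ, d + r cosθ).
Differentiating tanφ: φ̇ = rω(d cosθ + r)/(d² + r² + 2dr cosθ).
d² + r² + 2dr cosθ = |CA|² = 0.00451618 m²;  d cosθ + r = -0.012345 m.
|ω_lever| = |0.058·12.15·-0.012345| / 0.00451618 = 1.926 rad/s.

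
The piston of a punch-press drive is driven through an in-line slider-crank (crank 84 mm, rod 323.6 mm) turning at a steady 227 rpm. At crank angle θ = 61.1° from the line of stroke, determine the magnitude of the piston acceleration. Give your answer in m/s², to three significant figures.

ω = 2π·227/60 = 23.77 rad/s
x(θ) = r cosθ + √(L² − r² sin²θ); with ω constant, a = ω²·d²x/dθ².
d²x/dθ² = −r cosθ − r²(cos2θ)/√u − r⁴ sin²2θ/(4u^{3/2}),  u = L² − r² sin²θ = 0.099309 m².
Substituting r = 0.084 m, L = 0.3236 m, θ = 61.1°: d²x/dθ² = -0.028949 m.
a = ω²·d²x/dθ² = (23.77)²·(-0.028949) = -16.359 m/s²;  |a| = 16.359 m/s².

16.4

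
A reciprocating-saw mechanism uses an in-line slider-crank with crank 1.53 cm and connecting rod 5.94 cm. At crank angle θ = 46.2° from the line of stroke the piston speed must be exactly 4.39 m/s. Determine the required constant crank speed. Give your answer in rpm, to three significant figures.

For an in-line slider-crank, |v_piston| = rω|sinθ|·[1 + r cosθ/√(L² − r² sin²θ)].
With r = 0.0153 m, L = 0.0594 m, θ = 46.2°: the bracketed kinematic factor |dx/dθ| = 0.013047 m.
ω = v/|dx/dθ| = 4.39/0.013047 = 336.49 rad/s.
N = 60ω/(2π) = 3213.2 rpm.

3210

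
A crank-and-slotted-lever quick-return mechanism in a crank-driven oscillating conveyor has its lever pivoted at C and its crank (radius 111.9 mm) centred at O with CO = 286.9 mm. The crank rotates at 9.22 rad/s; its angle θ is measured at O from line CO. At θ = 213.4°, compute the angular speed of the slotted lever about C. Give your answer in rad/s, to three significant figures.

3.19

ω = 9.22 rad/s
Crank pin A relative to C: A = (d + r cosθ, r sinθ); lever angle φ = atan2(r sinθ, d + r cosθ).
Differentiating tanφ: φ̇ = rω(d cosθ + r)/(d² + r² + 2dr cosθ).
d² + r² + 2dr cosθ = |CA|² = 0.0412291 m²;  d cosθ + r = -0.12762 m.
|ω_lever| = |0.1119·9.22·-0.12762| / 0.0412291 = 3.1935 rad/s.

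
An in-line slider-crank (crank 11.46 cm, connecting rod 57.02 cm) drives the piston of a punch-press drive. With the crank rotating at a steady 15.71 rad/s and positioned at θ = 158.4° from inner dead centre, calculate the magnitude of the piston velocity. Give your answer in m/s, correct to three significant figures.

0.539

ω = 15.71 rad/s
For an in-line slider-crank, x = r cosθ + √(L² − r² sin²θ), so v = −rω sinθ·[1 + r cosθ/√(L² − r² sin²θ)].
With r = 0.1146 m, L = 0.5702 m, θ = 158.4°: √(L² − r² sin²θ) = 0.56864 m.
v = −0.1146·15.71·0.36812·[1 + 0.1146·-0.92978/0.56864] = -0.53857 m/s.
|v| = 0.53857 m/s.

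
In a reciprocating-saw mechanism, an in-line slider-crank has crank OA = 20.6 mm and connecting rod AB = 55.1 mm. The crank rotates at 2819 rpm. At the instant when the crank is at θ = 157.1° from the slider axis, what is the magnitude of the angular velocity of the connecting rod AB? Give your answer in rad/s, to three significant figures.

103

ω = 295.2 rad/s (converted from 2819 rpm).
The rod makes angle φ with the slider axis where L sinφ = r sinθ; differentiating, L cosφ·φ̇ = r ω cosθ.
L cosφ = √(L² − r² sin²θ) = 0.054514 m.
|ω_rod| = r ω |cosθ| / √(L² − r² sin²θ) = 0.0206·295.2·0.92119/0.054514 = 102.76 rad/s.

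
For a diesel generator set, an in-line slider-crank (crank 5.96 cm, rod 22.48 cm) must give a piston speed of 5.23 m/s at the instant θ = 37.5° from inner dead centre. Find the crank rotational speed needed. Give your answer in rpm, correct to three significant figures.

1130

For an in-line slider-crank, |v_piston| = rω|sinθ|·[1 + r cosθ/√(L² − r² sin²θ)].
With r = 0.0596 m, L = 0.2248 m, θ = 37.5°: the bracketed kinematic factor |dx/dθ| = 0.044015 m.
ω = v/|dx/dθ| = 5.23/0.044015 = 118.82 rad/s.
N = 60ω/(2π) = 1134.7 rpm.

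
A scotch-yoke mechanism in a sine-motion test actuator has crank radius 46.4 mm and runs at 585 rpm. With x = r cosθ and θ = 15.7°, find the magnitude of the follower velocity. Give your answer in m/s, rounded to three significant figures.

0.769

ω = 61.26 rad/s (from 585 rpm).
x = r cosθ ⇒ ẋ = −rω sinθ.
|v| = rω|sinθ| = 0.0464·61.26·|sin 15.7°| = 0.76919 m/s.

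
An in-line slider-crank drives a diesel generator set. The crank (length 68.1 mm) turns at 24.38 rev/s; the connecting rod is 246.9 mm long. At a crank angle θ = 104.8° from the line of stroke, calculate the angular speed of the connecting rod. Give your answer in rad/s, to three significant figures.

11.2

ω = 153.2 rad/s (converted from 24.38 rev/s).
The rod makes angle φ with the slider axis where L sinφ = r sinθ; differentiating, L cosφ·φ̇ = r ω cosθ.
L cosφ = √(L² − r² sin²θ) = 0.23796 m.
|ω_rod| = r ω |cosθ| / √(L² − r² sin²θ) = 0.0681·153.2·0.25545/0.23796 = 11.198 rad/s.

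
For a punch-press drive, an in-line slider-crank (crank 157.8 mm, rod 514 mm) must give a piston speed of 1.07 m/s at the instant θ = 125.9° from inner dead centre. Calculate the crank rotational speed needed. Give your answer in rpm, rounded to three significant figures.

98.2

For an in-line slider-crank, |v_piston| = rω|sinθ|·[1 + r cosθ/√(L² − r² sin²θ)].
With r = 0.1578 m, L = 0.514 m, θ = 125.9°: the bracketed kinematic factor |dx/dθ| = 0.10407 m.
ω = v/|dx/dθ| = 1.07/0.10407 = 10.282 rad/s.
N = 60ω/(2π) = 98.184 rpm.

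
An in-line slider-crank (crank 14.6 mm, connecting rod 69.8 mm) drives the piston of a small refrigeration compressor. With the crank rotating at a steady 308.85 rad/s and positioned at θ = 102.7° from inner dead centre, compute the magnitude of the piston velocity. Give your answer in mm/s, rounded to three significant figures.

ω = 308.9 rad/s
For an in-line slider-crank, x = r cosθ + √(L² − r² sin²θ), so v = −rω sinθ·[1 + r cosθ/√(L² − r² sin²θ)].
With r = 0.0146 m, L = 0.0698 m, θ = 102.7°: √(L² − r² sin²θ) = 0.068331 m.
v = −0.0146·308.9·0.97553·[1 + 0.0146·-0.21985/0.068331] = -4.1923 m/s.
|v| = 4.1923 m/s = 4192.3 mm/s.

4190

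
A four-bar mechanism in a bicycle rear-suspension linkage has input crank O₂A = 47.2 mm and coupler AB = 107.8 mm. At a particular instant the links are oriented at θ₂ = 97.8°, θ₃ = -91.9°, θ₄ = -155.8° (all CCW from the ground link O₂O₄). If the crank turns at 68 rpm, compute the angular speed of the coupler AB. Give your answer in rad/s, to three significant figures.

3.33

ω₂ = 7.121 rad/s (from 68 rpm).
Differentiating the loop-closure r₂e^{iθ₂}+r₃e^{iθ₃}=r₁+r₄e^{iθ₄} gives r₂ω₂e^{iθ₂}+r₃ω₃e^{iθ₃}=r₄ω₄e^{iθ₄}.
Eliminating the other unknown: ω₃ = r₂ω₂ sin(θ₄−θ₂) / [r₃ sin(θ₃−θ₄)].
Numerator sine = +0.95931; denominator sine = +0.89803.
Result = 0.0472·7.121·(+0.95931) / (0.1078·(+0.89803)) = +3.3307 rad/s; magnitude 3.3307 rad/s.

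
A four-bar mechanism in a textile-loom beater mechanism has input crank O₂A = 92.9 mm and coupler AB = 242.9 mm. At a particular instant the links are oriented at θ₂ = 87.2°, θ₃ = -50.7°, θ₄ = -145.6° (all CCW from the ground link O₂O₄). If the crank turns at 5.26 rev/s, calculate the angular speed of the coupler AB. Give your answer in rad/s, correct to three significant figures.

10.1

ω₂ = 33.05 rad/s (from 5.26 rev/s).
Differentiating the loop-closure r₂e^{iθ₂}+r₃e^{iθ₃}=r₁+r₄e^{iθ₄} gives r₂ω₂e^{iθ₂}+r₃ω₃e^{iθ₃}=r₄ω₄e^{iθ₄}.
Eliminating the other unknown: ω₃ = r₂ω₂ sin(θ₄−θ₂) / [r₃ sin(θ₃−θ₄)].
Numerator sine = +0.79653; denominator sine = +0.99635.
Result = 0.0929·33.05·(+0.79653) / (0.2429·(+0.99635)) = +10.105 rad/s; magnitude 10.105 rad/s.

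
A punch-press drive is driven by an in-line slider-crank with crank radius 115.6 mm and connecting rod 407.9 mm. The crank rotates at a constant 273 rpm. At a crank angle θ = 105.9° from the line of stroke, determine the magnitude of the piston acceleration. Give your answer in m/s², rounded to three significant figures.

ω = 2π·273/60 = 28.59 rad/s
x(θ) = r cosθ + √(L² − r² sin²θ); with ω constant, a = ω²·d²x/dθ².
d²x/dθ² = −r cosθ − r²(cos2θ)/√u − r⁴ sin²2θ/(4u^{3/2}),  u = L² − r² sin²θ = 0.154022 m².
Substituting r = 0.1156 m, L = 0.4079 m, θ = 105.9°: d²x/dθ² = +0.060404 m.
a = ω²·d²x/dθ² = (28.59)²·(+0.060404) = +49.368 m/s²;  |a| = 49.368 m/s².

49.4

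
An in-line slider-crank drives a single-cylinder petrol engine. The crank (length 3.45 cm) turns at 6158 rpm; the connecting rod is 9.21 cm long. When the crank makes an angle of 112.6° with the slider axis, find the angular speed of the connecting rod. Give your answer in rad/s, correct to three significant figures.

ω = 644.9 rad/s (converted from 6158 rpm).
The rod makes angle φ with the slider axis where L sinφ = r sinθ; differentiating, L cosφ·φ̇ = r ω cosθ.
L cosφ = √(L² − r² sin²θ) = 0.086417 m.
|ω_rod| = r ω |cosθ| / √(L² − r² sin²θ) = 0.0345·644.9·0.38430/0.086417 = 98.935 rad/s.

98.9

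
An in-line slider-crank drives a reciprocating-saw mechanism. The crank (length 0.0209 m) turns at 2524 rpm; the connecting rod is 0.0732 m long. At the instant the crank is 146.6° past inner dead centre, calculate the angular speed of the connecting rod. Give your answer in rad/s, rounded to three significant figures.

ω = 264.3 rad/s (converted from 2524 rpm).
The rod makes angle φ with the slider axis where L sinφ = r sinθ; differentiating, L cosφ·φ̇ = r ω cosθ.
L cosφ = √(L² − r² sin²θ) = 0.07229 m.
|ω_rod| = r ω |cosθ| / √(L² − r² sin²θ) = 0.0209·264.3·0.83485/0.07229 = 63.796 rad/s.

63.8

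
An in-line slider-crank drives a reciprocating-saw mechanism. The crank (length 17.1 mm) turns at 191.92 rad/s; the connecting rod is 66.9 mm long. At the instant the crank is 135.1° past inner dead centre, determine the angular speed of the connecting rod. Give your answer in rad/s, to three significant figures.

ω = 191.9 rad/s
The rod makes angle φ with the slider axis where L sinφ = r sinθ; differentiating, L cosφ·φ̇ = r ω cosθ.
L cosφ = √(L² − r² sin²θ) = 0.065802 m.
|ω_rod| = r ω |cosθ| / √(L² − r² sin²θ) = 0.0171·191.9·0.70834/0.065802 = 35.328 rad/s.

35.3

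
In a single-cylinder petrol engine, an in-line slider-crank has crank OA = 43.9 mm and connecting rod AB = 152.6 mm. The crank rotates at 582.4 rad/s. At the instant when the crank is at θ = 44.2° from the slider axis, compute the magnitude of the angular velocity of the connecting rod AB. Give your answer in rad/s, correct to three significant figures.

123

ω = 582.4 rad/s
The rod makes angle φ with the slider axis where L sinφ = r sinθ; differentiating, L cosφ·φ̇ = r ω cosθ.
L cosφ = √(L² − r² sin²θ) = 0.1495 m.
|ω_rod| = r ω |cosθ| / √(L² − r² sin²θ) = 0.0439·582.4·0.71691/0.1495 = 122.61 rad/s.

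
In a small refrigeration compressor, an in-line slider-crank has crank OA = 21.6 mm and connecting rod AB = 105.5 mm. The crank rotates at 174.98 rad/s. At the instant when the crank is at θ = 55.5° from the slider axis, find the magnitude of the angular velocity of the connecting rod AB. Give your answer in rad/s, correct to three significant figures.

20.6

ω = 175 rad/s
The rod makes angle φ with the slider axis where L sinφ = r sinθ; differentiating, L cosφ·φ̇ = r ω cosθ.
L cosφ = √(L² − r² sin²θ) = 0.10399 m.
|ω_rod| = r ω |cosθ| / √(L² − r² sin²θ) = 0.0216·175·0.56641/0.10399 = 20.587 rad/s.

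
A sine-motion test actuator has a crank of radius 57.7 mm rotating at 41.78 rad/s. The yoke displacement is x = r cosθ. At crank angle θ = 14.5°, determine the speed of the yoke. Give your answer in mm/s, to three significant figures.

604

ω = 41.78 rad/s
x = r cosθ ⇒ ẋ = −rω sinθ.
|v| = rω|sinθ| = 0.0577·41.78·|sin 14.5°| = 0.60359 m/s = 603.59 mm/s.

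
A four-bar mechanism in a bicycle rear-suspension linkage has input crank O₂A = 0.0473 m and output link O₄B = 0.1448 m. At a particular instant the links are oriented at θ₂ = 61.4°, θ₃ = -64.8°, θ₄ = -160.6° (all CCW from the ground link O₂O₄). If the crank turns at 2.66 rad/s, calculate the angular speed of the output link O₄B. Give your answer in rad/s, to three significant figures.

ω₂ = 2.66 rad/s
Differentiating the loop-closure r₂e^{iθ₂}+r₃e^{iθ₃}=r₁+r₄e^{iθ₄} gives r₂ω₂e^{iθ₂}+r₃ω₃e^{iθ₃}=r₄ω₄e^{iθ₄}.
Eliminating the other unknown: ω₄ = r₂ω₂ sin(θ₂−θ₃) / [r₄ sin(θ₄−θ₃)].
Numerator sine = +0.80696; denominator sine = -0.99488.
Result = 0.0473·2.66·(+0.80696) / (0.1448·(-0.99488)) = -0.70478 rad/s; magnitude 0.70478 rad/s.

0.705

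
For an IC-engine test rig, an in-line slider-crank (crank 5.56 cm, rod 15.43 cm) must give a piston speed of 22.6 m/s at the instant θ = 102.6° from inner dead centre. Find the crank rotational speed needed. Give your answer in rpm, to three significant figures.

4340

For an in-line slider-crank, |v_piston| = rω|sinθ|·[1 + r cosθ/√(L² − r² sin²θ)].
With r = 0.0556 m, L = 0.1543 m, θ = 102.6°: the bracketed kinematic factor |dx/dθ| = 0.049705 m.
ω = v/|dx/dθ| = 22.6/0.049705 = 454.68 rad/s.
N = 60ω/(2π) = 4341.9 rpm.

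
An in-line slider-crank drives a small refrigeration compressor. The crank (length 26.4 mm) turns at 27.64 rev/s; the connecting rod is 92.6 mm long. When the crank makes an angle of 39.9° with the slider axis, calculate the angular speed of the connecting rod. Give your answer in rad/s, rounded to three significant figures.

ω = 173.7 rad/s (converted from 27.64 rev/s).
The rod makes angle φ with the slider axis where L sinφ = r sinθ; differentiating, L cosφ·φ̇ = r ω cosθ.
L cosφ = √(L² − r² sin²θ) = 0.091038 m.
|ω_rod| = r ω |cosθ| / √(L² − r² sin²θ) = 0.0264·173.7·0.76717/0.091038 = 38.635 rad/s.

38.6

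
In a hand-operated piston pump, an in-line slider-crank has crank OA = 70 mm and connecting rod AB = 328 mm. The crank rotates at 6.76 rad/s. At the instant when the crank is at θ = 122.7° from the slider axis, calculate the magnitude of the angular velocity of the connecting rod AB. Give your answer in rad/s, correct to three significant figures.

0.792

ω = 6.76 rad/s
The rod makes angle φ with the slider axis where L sinφ = r sinθ; differentiating, L cosφ·φ̇ = r ω cosθ.
L cosφ = √(L² − r² sin²θ) = 0.32267 m.
|ω_rod| = r ω |cosθ| / √(L² − r² sin²θ) = 0.07·6.76·0.54024/0.32267 = 0.79228 rad/s.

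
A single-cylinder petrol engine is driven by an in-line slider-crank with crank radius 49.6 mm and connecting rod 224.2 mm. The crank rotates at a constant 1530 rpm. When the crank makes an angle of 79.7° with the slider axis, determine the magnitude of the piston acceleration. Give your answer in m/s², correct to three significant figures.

ω = 2π·1530/60 = 160.2 rad/s
x(θ) = r cosθ + √(L² − r² sin²θ); with ω constant, a = ω²·d²x/dθ².
d²x/dθ² = −r cosθ − r²(cos2θ)/√u − r⁴ sin²2θ/(4u^{3/2}),  u = L² − r² sin²θ = 0.0478841 m².
Substituting r = 0.0496 m, L = 0.2242 m, θ = 79.7°: d²x/dθ² = +0.0016373 m.
a = ω²·d²x/dθ² = (160.2)²·(+0.0016373) = +42.031 m/s²;  |a| = 42.031 m/s².

42.0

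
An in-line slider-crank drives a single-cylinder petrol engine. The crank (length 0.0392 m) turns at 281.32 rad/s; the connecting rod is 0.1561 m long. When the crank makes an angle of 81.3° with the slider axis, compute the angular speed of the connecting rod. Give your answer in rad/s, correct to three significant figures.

11.0

ω = 281.3 rad/s
The rod makes angle φ with the slider axis where L sinφ = r sinθ; differentiating, L cosφ·φ̇ = r ω cosθ.
L cosφ = √(L² − r² sin²θ) = 0.15121 m.
|ω_rod| = r ω |cosθ| / √(L² − r² sin²θ) = 0.0392·281.3·0.15126/0.15121 = 11.031 rad/s.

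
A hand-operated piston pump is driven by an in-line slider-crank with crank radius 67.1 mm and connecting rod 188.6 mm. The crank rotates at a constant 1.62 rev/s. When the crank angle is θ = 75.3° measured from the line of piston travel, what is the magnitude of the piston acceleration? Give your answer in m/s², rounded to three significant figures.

0.508

ω = 2π·1.62 = 10.18 rad/s
x(θ) = r cosθ + √(L² − r² sin²θ); with ω constant, a = ω²·d²x/dθ².
d²x/dθ² = −r cosθ − r²(cos2θ)/√u − r⁴ sin²2θ/(4u^{3/2}),  u = L² − r² sin²θ = 0.0313575 m².
Substituting r = 0.0671 m, L = 0.1886 m, θ = 75.3°: d²x/dθ² = +0.0049042 m.
a = ω²·d²x/dθ² = (10.18)²·(+0.0049042) = +0.50811 m/s²;  |a| = 0.50811 m/s².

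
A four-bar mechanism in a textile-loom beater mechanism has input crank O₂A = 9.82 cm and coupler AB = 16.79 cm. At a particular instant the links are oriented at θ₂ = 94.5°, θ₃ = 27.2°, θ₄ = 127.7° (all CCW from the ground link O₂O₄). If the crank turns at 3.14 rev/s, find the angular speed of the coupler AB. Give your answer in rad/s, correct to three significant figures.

6.43

ω₂ = 19.73 rad/s (from 3.14 rev/s).
Differentiating the loop-closure r₂e^{iθ₂}+r₃e^{iθ₃}=r₁+r₄e^{iθ₄} gives r₂ω₂e^{iθ₂}+r₃ω₃e^{iθ₃}=r₄ω₄e^{iθ₄}.
Eliminating the other unknown: ω₃ = r₂ω₂ sin(θ₄−θ₂) / [r₃ sin(θ₃−θ₄)].
Numerator sine = +0.54756; denominator sine = -0.98325.
Result = 0.0982·19.73·(+0.54756) / (0.1679·(-0.98325)) = -6.426 rad/s; magnitude 6.426 rad/s.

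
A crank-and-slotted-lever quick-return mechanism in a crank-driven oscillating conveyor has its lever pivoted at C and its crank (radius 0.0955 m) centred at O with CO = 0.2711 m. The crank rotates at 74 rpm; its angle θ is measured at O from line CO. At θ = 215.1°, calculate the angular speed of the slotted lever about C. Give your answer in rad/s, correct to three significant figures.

2.32

ω = 7.749 rad/s (from 74 rpm).
Crank pin A relative to C: A = (d + r cosθ, r sinθ); lever angle φ = atan2(r sinθ, d + r cosθ).
Differentiating tanφ: φ̇ = rω(d cosθ + r)/(d² + r² + 2dr cosθ).
d² + r² + 2dr cosθ = |CA|² = 0.0402516 m²;  d cosθ + r = -0.1263 m.
|ω_lever| = |0.0955·7.749·-0.1263| / 0.0402516 = 2.3221 rad/s.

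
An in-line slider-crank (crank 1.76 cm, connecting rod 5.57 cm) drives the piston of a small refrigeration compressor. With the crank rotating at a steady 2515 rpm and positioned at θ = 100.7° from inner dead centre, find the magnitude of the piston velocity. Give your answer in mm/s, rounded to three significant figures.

4270

ω = 2π·2515/60 = 263.4 rad/s
For an in-line slider-crank, x = r cosθ + √(L² − r² sin²θ), so v = −rω sinθ·[1 + r cosθ/√(L² − r² sin²θ)].
With r = 0.0176 m, L = 0.0557 m, θ = 100.7°: √(L² − r² sin²θ) = 0.052947 m.
v = −0.0176·263.4·0.98261·[1 + 0.0176·-0.18567/0.052947] = -4.2736 m/s.
|v| = 4.2736 m/s = 4273.6 mm/s.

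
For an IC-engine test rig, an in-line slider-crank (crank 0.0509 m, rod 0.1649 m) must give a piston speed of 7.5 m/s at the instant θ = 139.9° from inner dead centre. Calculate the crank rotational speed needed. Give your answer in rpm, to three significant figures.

For an in-line slider-crank, |v_piston| = rω|sinθ|·[1 + r cosθ/√(L² − r² sin²θ)].
With r = 0.0509 m, L = 0.1649 m, θ = 139.9°: the bracketed kinematic factor |dx/dθ| = 0.024887 m.
ω = v/|dx/dθ| = 7.5/0.024887 = 301.36 rad/s.
N = 60ω/(2π) = 2877.8 rpm.

2880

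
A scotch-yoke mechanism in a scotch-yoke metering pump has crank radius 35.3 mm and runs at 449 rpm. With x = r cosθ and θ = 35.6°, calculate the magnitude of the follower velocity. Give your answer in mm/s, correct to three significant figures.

ω = 47.02 rad/s (from 449 rpm).
x = r cosθ ⇒ ẋ = −rω sinθ.
|v| = rω|sinθ| = 0.0353·47.02·|sin 35.6°| = 0.96619 m/s = 966.19 mm/s.

966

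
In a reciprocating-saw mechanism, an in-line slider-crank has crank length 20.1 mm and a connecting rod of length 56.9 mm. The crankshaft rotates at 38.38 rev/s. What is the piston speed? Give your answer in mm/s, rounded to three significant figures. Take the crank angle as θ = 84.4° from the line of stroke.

5000

ω = 2π·38.4 = 241.1 rad/s
For an in-line slider-crank, x = r cosθ + √(L² − r² sin²θ), so v = −rω sinθ·[1 + r cosθ/√(L² − r² sin²θ)].
With r = 0.0201 m, L = 0.0569 m, θ = 84.4°: √(L² − r² sin²θ) = 0.053268 m.
v = −0.0201·241.1·0.99523·[1 + 0.0201·0.09758/0.053268] = -5.0016 m/s.
|v| = 5.0016 m/s = 5001.6 mm/s.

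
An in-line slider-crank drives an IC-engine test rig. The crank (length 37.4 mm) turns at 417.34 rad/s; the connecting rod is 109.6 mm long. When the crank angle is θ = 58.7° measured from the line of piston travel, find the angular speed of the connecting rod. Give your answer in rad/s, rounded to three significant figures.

77.3

ω = 417.3 rad/s
The rod makes angle φ with the slider axis where L sinφ = r sinθ; differentiating, L cosφ·φ̇ = r ω cosθ.
L cosφ = √(L² − r² sin²θ) = 0.10484 m.
|ω_rod| = r ω |cosθ| / √(L² − r² sin²θ) = 0.0374·417.3·0.51952/0.10484 = 77.347 rad/s.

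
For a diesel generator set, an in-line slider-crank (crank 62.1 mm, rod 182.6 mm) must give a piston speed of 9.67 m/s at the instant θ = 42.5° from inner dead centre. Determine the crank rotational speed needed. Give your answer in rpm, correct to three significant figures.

1750

For an in-line slider-crank, |v_piston| = rω|sinθ|·[1 + r cosθ/√(L² − r² sin²θ)].
With r = 0.0621 m, L = 0.1826 m, θ = 42.5°: the bracketed kinematic factor |dx/dθ| = 0.052763 m.
ω = v/|dx/dθ| = 9.67/0.052763 = 183.27 rad/s.
N = 60ω/(2π) = 1750.1 rpm.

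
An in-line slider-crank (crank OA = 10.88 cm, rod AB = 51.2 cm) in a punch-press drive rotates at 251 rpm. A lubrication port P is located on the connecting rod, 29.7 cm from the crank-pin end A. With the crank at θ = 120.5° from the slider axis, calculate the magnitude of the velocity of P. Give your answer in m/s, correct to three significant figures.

ω = 26.28 rad/s.  Crank-pin speed |V_A| = rω = 2.8598 m/s, perpendicular to OA.
Rod angle: sinφ = −(r/L) sinθ ⇒ φ = -10.550°; ω_rod = −rω cosθ/√(L²−r²sin²θ) = +2.8836 rad/s.
V_P = V_A + ω_rod × AP, with AP = 0.297 m along the rod.
Components: V_Px = −rω sinθ − a·ω_rod·sinφ = -2.3073 m/s;  V_Py = rω cosθ + a·ω_rod·cosφ = -0.60949 m/s.
|V_P| = √(V_Px² + V_Py²) = 2.3864 m/s.

2.39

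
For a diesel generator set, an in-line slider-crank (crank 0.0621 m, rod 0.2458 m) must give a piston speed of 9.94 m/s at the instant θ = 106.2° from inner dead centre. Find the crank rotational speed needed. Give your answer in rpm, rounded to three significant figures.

1720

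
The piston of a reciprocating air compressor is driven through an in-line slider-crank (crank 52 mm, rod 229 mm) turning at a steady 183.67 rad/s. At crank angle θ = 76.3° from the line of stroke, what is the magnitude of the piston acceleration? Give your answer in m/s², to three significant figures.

ω = 183.7 rad/s
x(θ) = r cosθ + √(L² − r² sin²θ); with ω constant, a = ω²·d²x/dθ².
d²x/dθ² = −r cosθ − r²(cos2θ)/√u − r⁴ sin²2θ/(4u^{3/2}),  u = L² − r² sin²θ = 0.0498887 m².
Substituting r = 0.052 m, L = 0.229 m, θ = 76.3°: d²x/dθ² = -0.0016023 m.
a = ω²·d²x/dθ² = (183.7)²·(-0.0016023) = -54.053 m/s²;  |a| = 54.053 m/s².

54.1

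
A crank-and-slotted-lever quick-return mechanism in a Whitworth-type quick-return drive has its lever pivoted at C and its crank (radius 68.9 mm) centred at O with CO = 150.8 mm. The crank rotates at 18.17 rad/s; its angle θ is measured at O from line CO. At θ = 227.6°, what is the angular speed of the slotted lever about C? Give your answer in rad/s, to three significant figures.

3.05

ω = 18.17 rad/s
Crank pin A relative to C: A = (d + r cosθ, r sinθ); lever angle φ = atan2(r sinθ, d + r cosθ).
Differentiating tanφ: φ̇ = rω(d cosθ + r)/(d² + r² + 2dr cosθ).
d² + r² + 2dr cosθ = |CA|² = 0.0134757 m²;  d cosθ + r = -0.032785 m.
|ω_lever| = |0.0689·18.17·-0.032785| / 0.0134757 = 3.0458 rad/s.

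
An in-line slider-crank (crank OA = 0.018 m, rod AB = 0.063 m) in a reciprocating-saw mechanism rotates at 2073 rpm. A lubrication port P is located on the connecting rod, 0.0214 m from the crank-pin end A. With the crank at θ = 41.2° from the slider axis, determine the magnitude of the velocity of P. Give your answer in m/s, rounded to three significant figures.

3.38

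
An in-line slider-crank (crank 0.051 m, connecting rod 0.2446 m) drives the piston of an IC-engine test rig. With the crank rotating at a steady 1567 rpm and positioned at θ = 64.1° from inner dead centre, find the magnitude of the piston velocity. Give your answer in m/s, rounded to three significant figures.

ω = 2π·1567/60 = 164.1 rad/s
For an in-line slider-crank, x = r cosθ + √(L² − r² sin²θ), so v = −rω sinθ·[1 + r cosθ/√(L² − r² sin²θ)].
With r = 0.051 m, L = 0.2446 m, θ = 64.1°: √(L² − r² sin²θ) = 0.24026 m.
v = −0.051·164.1·0.89956·[1 + 0.051·0.43680/0.24026] = -8.2263 m/s.
|v| = 8.2263 m/s.

8.23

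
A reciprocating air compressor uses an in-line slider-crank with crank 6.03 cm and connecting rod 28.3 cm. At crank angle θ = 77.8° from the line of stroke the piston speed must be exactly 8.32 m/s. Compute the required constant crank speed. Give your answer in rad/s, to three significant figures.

135

For an in-line slider-crank, |v_piston| = rω|sinθ|·[1 + r cosθ/√(L² − r² sin²θ)].
With r = 0.0603 m, L = 0.283 m, θ = 77.8°: the bracketed kinematic factor |dx/dθ| = 0.061652 m.
ω = v/|dx/dθ| = 8.32/0.061652 = 134.95 rad/s.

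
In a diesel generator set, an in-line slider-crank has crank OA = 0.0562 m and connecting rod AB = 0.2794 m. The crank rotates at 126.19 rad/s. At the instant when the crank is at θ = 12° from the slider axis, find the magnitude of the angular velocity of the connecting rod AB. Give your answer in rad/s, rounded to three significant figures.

ω = 126.2 rad/s
The rod makes angle φ with the slider axis where L sinφ = r sinθ; differentiating, L cosφ·φ̇ = r ω cosθ.
L cosφ = √(L² − r² sin²θ) = 0.27916 m.
|ω_rod| = r ω |cosθ| / √(L² − r² sin²θ) = 0.0562·126.2·0.97815/0.27916 = 24.85 rad/s.

24.8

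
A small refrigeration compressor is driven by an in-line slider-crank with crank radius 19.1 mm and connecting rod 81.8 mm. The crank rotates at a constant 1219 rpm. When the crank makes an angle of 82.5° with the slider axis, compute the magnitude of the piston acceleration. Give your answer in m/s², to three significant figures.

31.5

ω = 2π·1219/60 = 127.7 rad/s
x(θ) = r cosθ + √(L² − r² sin²θ); with ω constant, a = ω²·d²x/dθ².
d²x/dθ² = −r cosθ − r²(cos2θ)/√u − r⁴ sin²2θ/(4u^{3/2}),  u = L² − r² sin²θ = 0.00633265 m².
Substituting r = 0.0191 m, L = 0.0818 m, θ = 82.5°: d²x/dθ² = +0.0019306 m.
a = ω²·d²x/dθ² = (127.7)²·(+0.0019306) = +31.46 m/s²;  |a| = 31.46 m/s².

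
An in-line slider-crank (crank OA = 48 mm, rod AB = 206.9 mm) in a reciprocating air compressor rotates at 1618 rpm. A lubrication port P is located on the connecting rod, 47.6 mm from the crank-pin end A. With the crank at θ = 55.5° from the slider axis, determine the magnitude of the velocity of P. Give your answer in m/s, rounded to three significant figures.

ω = 169.4 rad/s.  Crank-pin speed |V_A| = rω = 8.133 m/s, perpendicular to OA.
Rod angle: sinφ = −(r/L) sinθ ⇒ φ = -11.022°; ω_rod = −rω cosθ/√(L²−r²sin²θ) = -22.683 rad/s.
V_P = V_A + ω_rod × AP, with AP = 0.0476 m along the rod.
Components: V_Px = −rω sinθ − a·ω_rod·sinφ = -6.909 m/s;  V_Py = rω cosθ + a·ω_rod·cosφ = +3.5468 m/s.
|V_P| = √(V_Px² + V_Py²) = 7.7662 m/s.

7.77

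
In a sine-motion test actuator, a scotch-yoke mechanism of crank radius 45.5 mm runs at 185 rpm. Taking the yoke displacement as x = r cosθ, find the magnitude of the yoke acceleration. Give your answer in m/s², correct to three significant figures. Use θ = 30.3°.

14.7

ω = 19.37 rad/s (from 185 rpm).
x = r cosθ ⇒ ẍ = −rω² cosθ (ω constant).
|a| = rω²|cosθ| = 0.0455·(19.37)²·|cos 30.3°| = 14.744 m/s².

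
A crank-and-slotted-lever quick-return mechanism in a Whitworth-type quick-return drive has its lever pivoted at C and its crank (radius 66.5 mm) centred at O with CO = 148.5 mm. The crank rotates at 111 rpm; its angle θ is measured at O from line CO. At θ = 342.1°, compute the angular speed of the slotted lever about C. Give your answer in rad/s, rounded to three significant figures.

ω = 11.62 rad/s (from 111 rpm).
Crank pin A relative to C: A = (d + r cosθ, r sinθ); lever angle φ = atan2(r sinθ, d + r cosθ).
Differentiating tanφ: φ̇ = rω(d cosθ + r)/(d² + r² + 2dr cosθ).
d² + r² + 2dr cosθ = |CA|² = 0.045269 m²;  d cosθ + r = +0.20781 m.
|ω_lever| = |0.0665·11.62·+0.20781| / 0.045269 = 3.5485 rad/s.

3.55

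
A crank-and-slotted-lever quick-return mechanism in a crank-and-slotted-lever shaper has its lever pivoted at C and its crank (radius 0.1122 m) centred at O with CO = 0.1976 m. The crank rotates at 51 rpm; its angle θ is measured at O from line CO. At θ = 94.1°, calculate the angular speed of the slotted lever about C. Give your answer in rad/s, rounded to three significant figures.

ω = 5.341 rad/s (from 51 rpm).
Crank pin A relative to C: A = (d + r cosθ, r sinθ); lever angle φ = atan2(r sinθ, d + r cosθ).
Differentiating tanφ: φ̇ = rω(d cosθ + r)/(d² + r² + 2dr cosθ).
d² + r² + 2dr cosθ = |CA|² = 0.0484643 m²;  d cosθ + r = +0.098072 m.
|ω_lever| = |0.1122·5.341·+0.098072| / 0.0484643 = 1.2126 rad/s.

1.21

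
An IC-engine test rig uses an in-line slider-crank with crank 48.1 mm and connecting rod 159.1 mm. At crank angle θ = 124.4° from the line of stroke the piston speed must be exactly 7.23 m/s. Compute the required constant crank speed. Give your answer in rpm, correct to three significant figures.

For an in-line slider-crank, |v_piston| = rω|sinθ|·[1 + r cosθ/√(L² − r² sin²θ)].
With r = 0.0481 m, L = 0.1591 m, θ = 124.4°: the bracketed kinematic factor |dx/dθ| = 0.032688 m.
ω = v/|dx/dθ| = 7.23/0.032688 = 221.18 rad/s.
N = 60ω/(2π) = 2112.1 rpm.

2110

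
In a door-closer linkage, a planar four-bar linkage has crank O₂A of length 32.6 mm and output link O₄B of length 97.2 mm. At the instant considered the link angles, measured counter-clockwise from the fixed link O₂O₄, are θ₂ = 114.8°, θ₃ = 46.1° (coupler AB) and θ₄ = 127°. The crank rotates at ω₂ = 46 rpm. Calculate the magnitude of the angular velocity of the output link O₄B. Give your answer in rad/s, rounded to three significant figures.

ω₂ = 4.817 rad/s (from 46 rpm).
Differentiating the loop-closure r₂e^{iθ₂}+r₃e^{iθ₃}=r₁+r₄e^{iθ₄} gives r₂ω₂e^{iθ₂}+r₃ω₃e^{iθ₃}=r₄ω₄e^{iθ₄}.
Eliminating the other unknown: ω₄ = r₂ω₂ sin(θ₂−θ₃) / [r₄ sin(θ₄−θ₃)].
Numerator sine = +0.93169; denominator sine = +0.98741.
Result = 0.0326·4.817·(+0.93169) / (0.0972·(+0.98741)) = +1.5244 rad/s; magnitude 1.5244 rad/s.

1.52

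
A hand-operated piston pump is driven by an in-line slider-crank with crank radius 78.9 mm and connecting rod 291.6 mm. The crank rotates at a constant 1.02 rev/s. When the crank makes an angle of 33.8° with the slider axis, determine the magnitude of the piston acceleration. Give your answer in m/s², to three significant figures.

3.05

ω = 2π·1.02 = 6.409 rad/s
x(θ) = r cosθ + √(L² − r² sin²θ); with ω constant, a = ω²·d²x/dθ².
d²x/dθ² = −r cosθ − r²(cos2θ)/√u − r⁴ sin²2θ/(4u^{3/2}),  u = L² − r² sin²θ = 0.0831041 m².
Substituting r = 0.0789 m, L = 0.2916 m, θ = 33.8°: d²x/dθ² = -0.074139 m.
a = ω²·d²x/dθ² = (6.409)²·(-0.074139) = -3.0452 m/s²;  |a| = 3.0452 m/s².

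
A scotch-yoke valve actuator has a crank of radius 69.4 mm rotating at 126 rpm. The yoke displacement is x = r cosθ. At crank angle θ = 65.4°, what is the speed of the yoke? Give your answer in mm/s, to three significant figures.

833

ω = 13.19 rad/s (from 126 rpm).
x = r cosθ ⇒ ẋ = −rω sinθ.
|v| = rω|sinθ| = 0.0694·13.19·|sin 65.4°| = 0.8326 m/s = 832.6 mm/s.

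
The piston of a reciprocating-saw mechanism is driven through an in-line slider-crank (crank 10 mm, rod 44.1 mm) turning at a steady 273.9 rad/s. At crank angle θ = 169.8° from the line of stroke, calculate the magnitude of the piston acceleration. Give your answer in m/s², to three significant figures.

579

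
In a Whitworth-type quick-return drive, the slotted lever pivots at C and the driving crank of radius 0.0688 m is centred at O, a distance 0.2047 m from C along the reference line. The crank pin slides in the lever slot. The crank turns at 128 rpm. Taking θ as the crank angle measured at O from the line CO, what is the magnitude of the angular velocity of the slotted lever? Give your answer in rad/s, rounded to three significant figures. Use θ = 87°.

ω = 13.4 rad/s (from 128 rpm).
Crank pin A relative to C: A = (d + r cosθ, r sinθ); lever angle φ = atan2(r sinθ, d + r cosθ).
Differentiating tanφ: φ̇ = rω(d cosθ + r)/(d² + r² + 2dr cosθ).
d² + r² + 2dr cosθ = |CA|² = 0.0481097 m²;  d cosθ + r = +0.079513 m.
|ω_lever| = |0.0688·13.4·+0.079513| / 0.0481097 = 1.5242 rad/s.

1.52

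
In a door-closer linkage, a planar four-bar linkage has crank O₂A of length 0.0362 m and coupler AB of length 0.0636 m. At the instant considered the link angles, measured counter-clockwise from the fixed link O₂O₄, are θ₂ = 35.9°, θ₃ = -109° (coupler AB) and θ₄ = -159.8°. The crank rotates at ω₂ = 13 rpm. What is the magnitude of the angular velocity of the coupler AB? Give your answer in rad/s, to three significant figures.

0.271

ω₂ = 1.361 rad/s (from 13 rpm).
Differentiating the loop-closure r₂e^{iθ₂}+r₃e^{iθ₃}=r₁+r₄e^{iθ₄} gives r₂ω₂e^{iθ₂}+r₃ω₃e^{iθ₃}=r₄ω₄e^{iθ₄}.
Eliminating the other unknown: ω₃ = r₂ω₂ sin(θ₄−θ₂) / [r₃ sin(θ₃−θ₄)].
Numerator sine = +0.27060; denominator sine = +0.77494.
Result = 0.0362·1.361·(+0.27060) / (0.0636·(+0.77494)) = +0.27057 rad/s; magnitude 0.27057 rad/s.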